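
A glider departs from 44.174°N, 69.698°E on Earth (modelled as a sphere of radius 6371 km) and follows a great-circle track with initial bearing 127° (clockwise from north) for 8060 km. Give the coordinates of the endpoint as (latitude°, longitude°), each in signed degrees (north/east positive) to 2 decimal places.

-11.65°, 120.74°

Angular distance δ = d/R = 8060/6371 = 1.26511 rad; initial bearing θ = 2.2166 rad.
sin φ₂ = sin φ₁ cos δ + cos φ₁ sin δ cos θ = (0.6968)(0.3010) + (0.7172)(0.9536)(-0.6018) = -0.2019, so φ₂ = -11.65°.
Δλ = atan2(sin θ sin δ cos φ₁, cos δ − sin φ₁ sin φ₂) = atan2(0.5462, 0.4417) = 51.044°.
λ₂ = 69.698° + 51.044° = 120.74°.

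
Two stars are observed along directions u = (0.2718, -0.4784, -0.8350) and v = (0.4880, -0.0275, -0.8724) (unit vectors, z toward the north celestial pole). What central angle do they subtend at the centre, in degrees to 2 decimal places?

u·v = 0.8742; |u| = 1.0000, |v| = 1.0000.
cos θ = (u·v)/(|u||v|) = 0.8743, so θ = 29.04°.

29.04°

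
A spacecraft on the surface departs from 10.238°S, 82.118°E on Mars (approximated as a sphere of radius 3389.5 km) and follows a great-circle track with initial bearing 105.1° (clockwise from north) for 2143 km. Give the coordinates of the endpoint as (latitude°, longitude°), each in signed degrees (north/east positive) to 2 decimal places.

Angular distance δ = d/R = 2143/3389.5 = 0.63225 rad; initial bearing θ = 1.8343 rad.
sin φ₂ = sin φ₁ cos δ + cos φ₁ sin δ cos θ = (-0.1777)(0.8067) + (0.9841)(0.5910)(-0.2605) = -0.2949, so φ₂ = -17.15°.
Δλ = atan2(sin θ sin δ cos φ₁, cos δ − sin φ₁ sin φ₂) = atan2(0.5615, 0.7543) = 36.663°.
λ₂ = 82.118° + 36.663° = 118.78°.

-17.15°, 118.78°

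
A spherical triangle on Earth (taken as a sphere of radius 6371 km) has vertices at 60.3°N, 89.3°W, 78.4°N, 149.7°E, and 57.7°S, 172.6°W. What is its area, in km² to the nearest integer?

67437188 km²

Side lengths (central angles): a = 2.4083, b = 2.3509, c = 0.6442 rad; semiperimeter s = 2.7017.
By l'Huilier's theorem, tan(E/4) = √[tan(s/2) tan((s−a)/2) tan((s−b)/2) tan((s−c)/2)], giving spherical excess E = 1.6614 rad.
Area = E·R² = 1.6614 × (6371)² ≈ 67437188 km².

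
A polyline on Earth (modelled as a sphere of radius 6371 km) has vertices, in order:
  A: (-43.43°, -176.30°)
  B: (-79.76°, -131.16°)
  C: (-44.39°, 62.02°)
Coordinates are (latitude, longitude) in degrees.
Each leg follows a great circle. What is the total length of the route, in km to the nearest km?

10617 km

Leg A→B: central angle 0.6957 rad, distance 4432.5 km.
Leg B→C: central angle 0.9707 rad, distance 6184.4 km.
Total: 4432.5 + 6184.4 ≈ 10617 km.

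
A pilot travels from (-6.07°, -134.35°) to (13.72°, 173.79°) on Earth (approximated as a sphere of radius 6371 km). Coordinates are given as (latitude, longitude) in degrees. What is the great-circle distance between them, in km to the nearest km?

6132 km

In radians: φ₁ = -0.1059, φ₂ = 0.2395, Δλ = -51.860° = -0.9051 rad.
cos c = sin φ₁ sin φ₂ + cos φ₁ cos φ₂ cos Δλ = (-0.1057)(0.2372) + (0.9944)(0.9715)(0.6176) = 0.57152,
so c = arccos(0.57152) = 0.96244 rad.
Distance = R·c = 6371 × 0.9624 ≈ 6132 km.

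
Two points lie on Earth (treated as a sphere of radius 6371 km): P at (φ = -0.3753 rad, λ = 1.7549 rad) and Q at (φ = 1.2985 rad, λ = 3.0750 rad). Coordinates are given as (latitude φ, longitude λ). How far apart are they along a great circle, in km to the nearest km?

With latitudes φ₁ = -21.503°, φ₂ = 74.399° and longitude difference Δλ = 75.636°:
Haversine: a = sin²(Δφ/2) + cos φ₁ cos φ₂ sin²(Δλ/2) = 0.5514 + (0.9304)(0.2689)(0.3760) = 0.64549.
Central angle c = 2·arcsin(√a) = 1.86604 rad.
Distance = R·c = 6371 × 1.8660 ≈ 11889 km.

11889 km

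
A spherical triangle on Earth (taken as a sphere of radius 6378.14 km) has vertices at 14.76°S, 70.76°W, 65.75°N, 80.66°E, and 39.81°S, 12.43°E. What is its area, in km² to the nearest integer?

Side lengths (central angles): a = 2.0564, b = 1.3169, c = 2.1908 rad; semiperimeter s = 2.7821.
By l'Huilier's theorem, tan(E/4) = √[tan(s/2) tan((s−a)/2) tan((s−b)/2) tan((s−c)/2)], giving spherical excess E = 2.5906 rad.
Area = E·R² = 2.5906 × (6378.14)² ≈ 105386352 km².

105386352 km²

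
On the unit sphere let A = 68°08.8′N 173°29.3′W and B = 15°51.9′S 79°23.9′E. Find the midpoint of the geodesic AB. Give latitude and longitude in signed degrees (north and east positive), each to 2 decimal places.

35.33°, 102.05°

The central angle between A and B is δ = 1.9381 rad.
With f = 0.5, the slerp weights are sin((1−f)δ)/sin δ = 0.8833 and sin(fδ)/sin δ = 0.8833.
Weighted sum of the unit vectors: (0.8833)·(-0.3698,-0.0422,0.9281) + (0.8833)·(0.1770,0.9455,-0.2734) = (-0.1703, 0.7978, 0.5783).
Converting back: φ = atan2(z, √(x²+y²)) = 35.33°, λ = atan2(y, x) = 102.05°.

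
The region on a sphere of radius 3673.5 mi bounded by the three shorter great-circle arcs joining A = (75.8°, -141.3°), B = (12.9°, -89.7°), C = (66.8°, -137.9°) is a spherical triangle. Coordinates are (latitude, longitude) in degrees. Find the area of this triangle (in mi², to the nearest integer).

1021623 mi²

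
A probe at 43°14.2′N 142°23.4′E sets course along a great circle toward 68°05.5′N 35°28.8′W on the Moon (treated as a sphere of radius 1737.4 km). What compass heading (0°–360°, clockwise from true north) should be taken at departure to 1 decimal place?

359.1°

Δλ = -177.870° = -3.1044 rad.
y = sin Δλ · cos φ₂ = (-0.0372)(0.3731) = -0.0139
x = cos φ₁ sin φ₂ − sin φ₁ cos φ₂ cos Δλ = (0.7285)(0.9278) − (0.6850)(0.3731)(-0.9993) = 0.9313
θ = atan2(y, x) = -0.85°; adding 360° gives 359.1°.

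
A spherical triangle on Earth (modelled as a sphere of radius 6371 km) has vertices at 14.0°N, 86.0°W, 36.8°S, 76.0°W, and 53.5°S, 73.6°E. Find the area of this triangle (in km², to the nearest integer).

Side lengths (central angles): a = 1.5000, b = 2.3971, c = 0.9018 rad; semiperimeter s = 2.3994.
By l'Huilier's theorem, tan(E/4) = √[tan(s/2) tan((s−a)/2) tan((s−b)/2) tan((s−c)/2)], giving spherical excess E = 0.1470 rad.
Area = E·R² = 0.1470 × (6371)² ≈ 5967487 km².

5967487 km²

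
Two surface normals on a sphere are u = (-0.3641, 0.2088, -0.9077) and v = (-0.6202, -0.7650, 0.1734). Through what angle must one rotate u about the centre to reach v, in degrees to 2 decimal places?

95.24°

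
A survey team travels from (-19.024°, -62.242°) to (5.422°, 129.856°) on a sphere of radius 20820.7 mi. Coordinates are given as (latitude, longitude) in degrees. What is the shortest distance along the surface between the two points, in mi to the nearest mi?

58869 mi

In radians: φ₁ = -0.3320, φ₂ = 0.0946, Δλ = -167.902° = -2.9304 rad.
cos c = sin φ₁ sin φ₂ + cos φ₁ cos φ₂ cos Δλ = (-0.3260)(0.0945) + (0.9454)(0.9955)(-0.9778) = -0.95105,
so c = arccos(-0.95105) = 2.82741 rad.
Distance = R·c = 20820.7 × 2.8274 ≈ 58869 mi.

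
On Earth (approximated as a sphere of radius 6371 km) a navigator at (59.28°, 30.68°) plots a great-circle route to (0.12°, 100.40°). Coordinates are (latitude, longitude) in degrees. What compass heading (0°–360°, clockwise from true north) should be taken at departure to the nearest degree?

With φ₁ = 1.0346, φ₂ = 0.0021, Δλ = 1.2168 rad, the forward-azimuth formula gives
θ = atan2( sin Δλ cos φ₂ , cos φ₁ sin φ₂ − sin φ₁ cos φ₂ cos Δλ ) = atan2(0.9380, -0.2969) = 107.56°.
So the initial bearing is 108°.

108°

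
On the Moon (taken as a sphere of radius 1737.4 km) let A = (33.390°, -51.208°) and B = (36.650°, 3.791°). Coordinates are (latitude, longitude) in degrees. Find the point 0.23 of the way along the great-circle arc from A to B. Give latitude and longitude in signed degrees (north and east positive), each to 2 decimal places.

The central angle between A and B is δ = 0.7774 rad.
With f = 0.23, the slerp weights are sin((1−f)δ)/sin δ = 0.8033 and sin(fδ)/sin δ = 0.2536.
Weighted sum of the unit vectors: (0.8033)·(0.5231,-0.6508,0.5503) + (0.2536)·(0.8005,0.0530,0.5969) = (0.6232, -0.5093, 0.5935).
Converting back: φ = atan2(z, √(x²+y²)) = 36.40°, λ = atan2(y, x) = -39.26°.

36.40°, -39.26°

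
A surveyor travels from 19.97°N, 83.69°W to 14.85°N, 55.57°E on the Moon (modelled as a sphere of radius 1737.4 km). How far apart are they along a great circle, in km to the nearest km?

In radians: φ₁ = 0.3485, φ₂ = 0.2592, Δλ = 139.260° = 2.4305 rad.
cos c = sin φ₁ sin φ₂ + cos φ₁ cos φ₂ cos Δλ = (0.3415)(0.2563) + (0.9399)(0.9666)(-0.7577) = -0.60081,
so c = arccos(-0.60081) = 2.21531 rad.
Distance = R·c = 1737.4 × 2.2153 ≈ 3849 km.

3849 km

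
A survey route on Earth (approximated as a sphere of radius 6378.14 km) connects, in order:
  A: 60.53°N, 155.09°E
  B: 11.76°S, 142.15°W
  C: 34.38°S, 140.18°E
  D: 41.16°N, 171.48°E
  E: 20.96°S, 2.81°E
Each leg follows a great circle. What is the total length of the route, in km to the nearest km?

Leg A→B: central angle 1.5278 rad, distance 9744.3 km.
Leg B→C: central angle 1.2790 rad, distance 8157.9 km.
Leg C→D: central angle 1.4108 rad, distance 8998.6 km.
Leg D→E: central angle 2.7513 rad, distance 17548.1 km.
Total: 9744.3 + 8157.9 + 8998.6 + 17548.1 ≈ 44449 km.

44449 km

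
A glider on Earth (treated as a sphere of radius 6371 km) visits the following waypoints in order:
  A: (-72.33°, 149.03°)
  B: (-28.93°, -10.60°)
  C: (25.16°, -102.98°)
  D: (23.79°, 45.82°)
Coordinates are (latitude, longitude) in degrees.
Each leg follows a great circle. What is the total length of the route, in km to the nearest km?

Leg A→B: central angle 1.3573 rad, distance 8647.4 km.
Leg B→C: central angle 1.8117 rad, distance 11542.2 km.
Leg C→D: central angle 2.1376 rad, distance 13618.6 km.
Total: 8647.4 + 11542.2 + 13618.6 ≈ 33808 km.

33808 km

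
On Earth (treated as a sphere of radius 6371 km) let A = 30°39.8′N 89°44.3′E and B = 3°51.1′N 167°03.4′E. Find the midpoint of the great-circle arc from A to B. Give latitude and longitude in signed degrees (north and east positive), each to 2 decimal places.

21.66°, 131.79°

The central angle between A and B is δ = 1.3462 rad.
With f = 0.5, the slerp weights are sin((1−f)δ)/sin δ = 0.6395 and sin(fδ)/sin δ = 0.6395.
Weighted sum of the unit vectors: (0.6395)·(0.0039,0.8602,0.5100) + (0.6395)·(-0.9724,0.2235,0.0672) = (-0.6193, 0.6930, 0.3691).
Converting back: φ = atan2(z, √(x²+y²)) = 21.66°, λ = atan2(y, x) = 131.79°.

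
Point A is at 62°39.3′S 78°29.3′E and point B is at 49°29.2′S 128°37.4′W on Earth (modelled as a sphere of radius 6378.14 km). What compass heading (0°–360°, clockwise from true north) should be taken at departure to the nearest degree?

With φ₁ = -1.0935, φ₂ = -0.8637, Δλ = 2.6684 rad, the forward-azimuth formula gives
θ = atan2( sin Δλ cos φ₂ , cos φ₁ sin φ₂ − sin φ₁ cos φ₂ cos Δλ ) = atan2(0.2961, -0.8629) = 161.06°.
So the initial bearing is 161°.

161°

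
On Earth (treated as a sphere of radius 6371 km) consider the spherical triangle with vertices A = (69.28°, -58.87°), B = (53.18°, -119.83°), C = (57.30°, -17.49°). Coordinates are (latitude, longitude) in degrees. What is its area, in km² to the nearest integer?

927280 km²

Side lengths (central angles): a = 0.9217, b = 0.3750, c = 0.5516 rad; semiperimeter s = 0.9242.
By l'Huilier's theorem, tan(E/4) = √[tan(s/2) tan((s−a)/2) tan((s−b)/2) tan((s−c)/2)], giving spherical excess E = 0.0228 rad.
Area = E·R² = 0.0228 × (6371)² ≈ 927280 km².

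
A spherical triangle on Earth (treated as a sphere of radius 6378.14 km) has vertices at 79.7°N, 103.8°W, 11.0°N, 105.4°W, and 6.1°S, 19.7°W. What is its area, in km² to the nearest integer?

49423729 km²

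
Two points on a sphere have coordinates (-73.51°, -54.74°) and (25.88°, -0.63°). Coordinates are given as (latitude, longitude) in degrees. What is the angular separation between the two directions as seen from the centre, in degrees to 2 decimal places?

With latitudes φ₁ = -73.510°, φ₂ = 25.880° and longitude difference Δλ = 54.110°:
cos c = sin φ₁ sin φ₂ + cos φ₁ cos φ₂ cos Δλ = (-0.9589)(0.4365) + (0.2838)(0.8997)(0.5862) = -0.26882,
so c = arccos(-0.26882) = 1.84297 rad.
So the angular separation is 105.59°.

105.59°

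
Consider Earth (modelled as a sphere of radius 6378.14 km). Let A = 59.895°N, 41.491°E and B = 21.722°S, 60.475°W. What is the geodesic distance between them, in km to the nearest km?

12761 km

Let φ₁ = 1.0454 rad, φ₂ = -0.3791 rad, and Δλ = -1.7796 rad.
cos c = sin φ₁ sin φ₂ + cos φ₁ cos φ₂ cos Δλ = (0.8651)(-0.3701) + (0.5016)(0.9290)(-0.2073) = -0.41679,
so c = arccos(-0.41679) = 2.00071 rad.
Distance = R·c = 6378.14 × 2.0007 ≈ 12761 km.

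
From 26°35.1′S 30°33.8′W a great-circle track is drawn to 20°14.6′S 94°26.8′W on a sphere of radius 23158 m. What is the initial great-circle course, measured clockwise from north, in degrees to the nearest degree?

262°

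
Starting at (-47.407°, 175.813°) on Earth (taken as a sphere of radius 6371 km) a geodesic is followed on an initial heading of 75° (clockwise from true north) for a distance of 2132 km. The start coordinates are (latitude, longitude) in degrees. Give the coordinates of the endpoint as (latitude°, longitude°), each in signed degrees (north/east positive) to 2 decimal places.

Angular distance δ = d/R = 2132/6371 = 0.33464 rad; initial bearing θ = 1.3090 rad.
sin φ₂ = sin φ₁ cos δ + cos φ₁ sin δ cos θ = (-0.7362)(0.9445) + (0.6768)(0.3284)(0.2588) = -0.6378, so φ₂ = -39.63°.
Δλ = atan2(sin θ sin δ cos φ₁, cos δ − sin φ₁ sin φ₂) = atan2(0.2147, 0.4750) = 24.324°.
λ₂ = 175.813° + 24.324° = 200.14° → -159.86° after wrapping to (−180°, 180°].

-39.63°, -159.86°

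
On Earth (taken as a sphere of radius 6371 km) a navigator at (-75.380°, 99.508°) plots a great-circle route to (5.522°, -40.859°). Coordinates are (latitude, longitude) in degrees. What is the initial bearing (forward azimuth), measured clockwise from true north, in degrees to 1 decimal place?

221.5°

With φ₁ = -1.3156, φ₂ = 0.0964, Δλ = -2.4499 rad, the forward-azimuth formula gives
θ = atan2( sin Δλ cos φ₂ , cos φ₁ sin φ₂ − sin φ₁ cos φ₂ cos Δλ ) = atan2(-0.6349, -0.7175) = -138.49°.
Adding 360° brings this into [0°, 360°): 221.5°.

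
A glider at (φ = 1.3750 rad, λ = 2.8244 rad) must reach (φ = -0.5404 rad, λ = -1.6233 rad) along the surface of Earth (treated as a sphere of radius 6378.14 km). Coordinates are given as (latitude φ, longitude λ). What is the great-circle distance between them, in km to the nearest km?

13720 km

Let φ₁ = 1.3750 rad, φ₂ = -0.5404 rad, and Δλ = 1.8355 rad.
cos c = sin φ₁ sin φ₂ + cos φ₁ cos φ₂ cos Δλ = (0.9809)(-0.5145) + (0.1945)(0.8575)(-0.2616) = -0.54829,
so c = arccos(-0.54829) = 2.15112 rad.
Distance = R·c = 6378.14 × 2.1511 ≈ 13720 km.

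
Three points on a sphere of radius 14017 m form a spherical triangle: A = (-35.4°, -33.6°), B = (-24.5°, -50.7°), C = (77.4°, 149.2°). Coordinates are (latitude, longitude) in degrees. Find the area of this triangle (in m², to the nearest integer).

110320615 m²

Side lengths (central angles): a = 2.2035, b = 2.4082, c = 0.3202 rad; semiperimeter s = 2.4660.
By l'Huilier's theorem, tan(E/4) = √[tan(s/2) tan((s−a)/2) tan((s−b)/2) tan((s−c)/2)], giving spherical excess E = 0.5615 rad.
Area = E·R² = 0.5615 × (14017)² ≈ 110320615 m².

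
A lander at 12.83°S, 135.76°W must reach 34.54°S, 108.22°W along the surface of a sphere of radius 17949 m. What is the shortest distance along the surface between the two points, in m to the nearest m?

Let φ₁ = -0.2239 rad, φ₂ = -0.6028 rad, and Δλ = 0.4807 rad.
cos c = sin φ₁ sin φ₂ + cos φ₁ cos φ₂ cos Δλ = (-0.2221)(-0.5670) + (0.9750)(0.8237)(0.8867) = 0.83806,
so c = arccos(0.83806) = 0.57708 rad.
Distance = R·c = 17949 × 0.5771 ≈ 10358 m.

10358 m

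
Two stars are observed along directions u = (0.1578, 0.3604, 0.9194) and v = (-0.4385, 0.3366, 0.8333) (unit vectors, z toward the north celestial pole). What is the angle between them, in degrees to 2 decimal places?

35.09°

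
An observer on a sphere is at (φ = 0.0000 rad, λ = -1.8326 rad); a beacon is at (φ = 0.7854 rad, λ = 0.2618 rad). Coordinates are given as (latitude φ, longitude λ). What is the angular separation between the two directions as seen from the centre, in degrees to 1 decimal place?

110.7°

Let φ₁ = 0.0000 rad, φ₂ = 0.7854 rad, and Δλ = 2.0944 rad.
cos c = sin φ₁ sin φ₂ + cos φ₁ cos φ₂ cos Δλ = (0.0000)(0.7071) + (1.0000)(0.7071)(-0.5000) = -0.35356,
so c = arccos(-0.35356) = 1.93217 rad.
So the angular separation is 110.7°.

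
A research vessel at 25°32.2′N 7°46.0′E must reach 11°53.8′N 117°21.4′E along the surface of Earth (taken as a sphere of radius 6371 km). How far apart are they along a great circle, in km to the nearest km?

In radians: φ₁ = 0.4457, φ₂ = 0.2076, Δλ = 109.590° = 1.9127 rad.
cos c = sin φ₁ sin φ₂ + cos φ₁ cos φ₂ cos Δλ = (0.4311)(0.2061) + (0.9023)(0.9785)(-0.3353) = -0.20717,
so c = arccos(-0.20717) = 1.77947 rad.
Distance = R·c = 6371 × 1.7795 ≈ 11337 km.

11337 km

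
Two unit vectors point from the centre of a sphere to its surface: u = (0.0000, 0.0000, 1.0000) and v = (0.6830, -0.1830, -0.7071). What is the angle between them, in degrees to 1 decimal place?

u·v = -0.7071; |u| = 1.0000, |v| = 1.0000.
cos θ = (u·v)/(|u||v|) = -0.7071, so θ = 135.0°.

135.0°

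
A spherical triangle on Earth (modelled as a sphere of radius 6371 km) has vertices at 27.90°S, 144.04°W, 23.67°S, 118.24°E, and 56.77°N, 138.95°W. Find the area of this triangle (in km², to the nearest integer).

Side lengths (central angles): a = 2.0343, b = 1.4797, c = 1.4916 rad; semiperimeter s = 2.5028.
By l'Huilier's theorem, tan(E/4) = √[tan(s/2) tan((s−a)/2) tan((s−b)/2) tan((s−c)/2)], giving spherical excess E = 1.7690 rad.
Area = E·R² = 1.7690 × (6371)² ≈ 71804078 km².

71804078 km²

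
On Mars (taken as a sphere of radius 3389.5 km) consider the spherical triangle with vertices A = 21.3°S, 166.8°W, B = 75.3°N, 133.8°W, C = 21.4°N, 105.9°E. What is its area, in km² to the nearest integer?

17695453 km²

Side lengths (central angles): a = 1.3349, b = 1.6626, c = 1.7245 rad; semiperimeter s = 2.3610.
By l'Huilier's theorem, tan(E/4) = √[tan(s/2) tan((s−a)/2) tan((s−b)/2) tan((s−c)/2)], giving spherical excess E = 1.5402 rad.
Area = E·R² = 1.5402 × (3389.5)² ≈ 17695453 km².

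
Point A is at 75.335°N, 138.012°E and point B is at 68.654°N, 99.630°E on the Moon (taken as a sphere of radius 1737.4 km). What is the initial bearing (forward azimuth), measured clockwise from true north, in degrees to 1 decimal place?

259.9°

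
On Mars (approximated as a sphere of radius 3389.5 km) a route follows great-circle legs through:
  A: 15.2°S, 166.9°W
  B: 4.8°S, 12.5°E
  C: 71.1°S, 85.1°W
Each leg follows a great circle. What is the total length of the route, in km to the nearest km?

Leg A→B: central angle 2.7924 rad, distance 9464.7 km.
Leg B→C: central angle 1.5343 rad, distance 5200.5 km.
Total: 9464.7 + 5200.5 ≈ 14665 km.

14665 km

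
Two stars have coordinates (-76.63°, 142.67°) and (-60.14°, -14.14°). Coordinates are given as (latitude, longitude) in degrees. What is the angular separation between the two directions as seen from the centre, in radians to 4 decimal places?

0.7408 rad

With latitudes φ₁ = -76.630°, φ₂ = -60.140° and longitude difference Δλ = -156.810°:
cos c = sin φ₁ sin φ₂ + cos φ₁ cos φ₂ cos Δλ = (-0.9729)(-0.8672) + (0.2312)(0.4979)(-0.9192) = 0.73791,
so c = arccos(0.73791) = 0.74082 rad.
So the angular separation is 0.7408 rad.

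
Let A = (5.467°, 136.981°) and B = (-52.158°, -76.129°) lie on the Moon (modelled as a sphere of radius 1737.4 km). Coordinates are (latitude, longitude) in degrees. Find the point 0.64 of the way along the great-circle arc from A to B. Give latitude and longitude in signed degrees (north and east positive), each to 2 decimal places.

The central angle between A and B is δ = 2.1979 rad.
With f = 0.64, the slerp weights are sin((1−f)δ)/sin δ = 0.8783 and sin(fδ)/sin δ = 1.2183.
Weighted sum of the unit vectors: (0.8783)·(-0.7278,0.6791,0.0953) + (1.2183)·(0.1471,-0.5956,-0.7897) = (-0.4601, -0.1291, -0.8785).
Converting back: φ = atan2(z, √(x²+y²)) = -61.46°, λ = atan2(y, x) = -164.32°.

-61.46°, -164.32°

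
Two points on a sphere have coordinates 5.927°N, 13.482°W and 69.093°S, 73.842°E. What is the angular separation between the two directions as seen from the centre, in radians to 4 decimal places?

Let φ₁ = 0.1034 rad, φ₂ = -1.2059 rad, and Δλ = 1.5241 rad.
cos c = sin φ₁ sin φ₂ + cos φ₁ cos φ₂ cos Δλ = (0.1033)(-0.9342) + (0.9947)(0.3569)(0.0467) = -0.07989,
so c = arccos(-0.07989) = 1.65077 rad.
So the angular separation is 1.6508 rad.

1.6508 rad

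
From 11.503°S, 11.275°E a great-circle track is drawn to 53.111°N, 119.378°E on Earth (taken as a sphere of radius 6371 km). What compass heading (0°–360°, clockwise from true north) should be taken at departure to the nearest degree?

Δλ = 108.103° = 1.8868 rad.
y = sin Δλ · cos φ₂ = (0.9505)(0.6003) = 0.5706
x = cos φ₁ sin φ₂ − sin φ₁ cos φ₂ cos Δλ = (0.9799)(0.7998) − (-0.1994)(0.6003)(-0.3107) = 0.7465
θ = atan2(y, x) = 37.39°, so the bearing is 37°.

37°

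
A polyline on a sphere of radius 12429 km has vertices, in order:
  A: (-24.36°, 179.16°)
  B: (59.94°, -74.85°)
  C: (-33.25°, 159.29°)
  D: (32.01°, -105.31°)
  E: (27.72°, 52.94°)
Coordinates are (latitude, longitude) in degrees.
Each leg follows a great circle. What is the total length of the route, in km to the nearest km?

104696 km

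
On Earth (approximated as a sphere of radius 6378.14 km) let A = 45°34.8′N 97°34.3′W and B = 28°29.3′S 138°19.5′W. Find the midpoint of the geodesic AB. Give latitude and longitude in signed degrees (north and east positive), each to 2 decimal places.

9.10°, -120.36°

The central angle between A and B is δ = 1.4451 rad.
With f = 0.5, the slerp weights are sin((1−f)δ)/sin δ = 0.6666 and sin(fδ)/sin δ = 0.6666.
Weighted sum of the unit vectors: (0.6666)·(-0.0922,-0.6938,0.7142) + (0.6666)·(-0.6565,-0.5844,-0.4770) = (-0.4991, -0.8520, 0.1581).
Converting back: φ = atan2(z, √(x²+y²)) = 9.10°, λ = atan2(y, x) = -120.36°.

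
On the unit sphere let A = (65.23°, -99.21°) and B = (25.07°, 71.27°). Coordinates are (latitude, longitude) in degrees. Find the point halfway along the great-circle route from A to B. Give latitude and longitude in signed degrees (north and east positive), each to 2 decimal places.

69.52°, 63.26°

Central angle δ = 1.5603 rad. Interpolating on the sphere with fraction f = 0.5:
P = [sin((1−f)δ)·A + sin(fδ)·B] / sin δ = 0.7034·A + 0.7034·B in Cartesian coordinates,
giving P = (0.1574, 0.3125, 0.9368), i.e. latitude 69.52°, longitude 63.26°.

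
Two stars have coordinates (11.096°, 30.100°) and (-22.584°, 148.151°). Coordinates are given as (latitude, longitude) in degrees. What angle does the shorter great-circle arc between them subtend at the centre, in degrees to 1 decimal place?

120.0°

In radians: φ₁ = 0.1937, φ₂ = -0.3942, Δλ = 118.051° = 2.0604 rad.
Haversine: a = sin²(Δφ/2) + cos φ₁ cos φ₂ sin²(Δλ/2) = 0.0839 + (0.9813)(0.9233)(0.7351) = 0.74999.
Central angle c = 2·arcsin(√a) = 2.09438 rad.
So the angular separation is 120.0°.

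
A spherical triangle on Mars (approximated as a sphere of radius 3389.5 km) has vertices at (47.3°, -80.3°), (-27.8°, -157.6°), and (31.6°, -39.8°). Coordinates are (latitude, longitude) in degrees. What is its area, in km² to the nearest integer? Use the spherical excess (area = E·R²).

7774559 km²

Side lengths (central angles): a = 2.2090, b = 0.6018, c = 1.7833 rad; semiperimeter s = 2.2971.
By l'Huilier's theorem, tan(E/4) = √[tan(s/2) tan((s−a)/2) tan((s−b)/2) tan((s−c)/2)], giving spherical excess E = 0.6767 rad.
Area = E·R² = 0.6767 × (3389.5)² ≈ 7774559 km².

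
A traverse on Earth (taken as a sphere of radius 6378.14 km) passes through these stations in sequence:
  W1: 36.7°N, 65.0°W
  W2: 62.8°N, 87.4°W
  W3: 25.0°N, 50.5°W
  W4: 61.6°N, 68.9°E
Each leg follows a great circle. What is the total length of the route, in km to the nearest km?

17285 km

Leg W1→W2: central angle 0.5148 rad, distance 3283.7 km.
Leg W2→W3: central angle 0.7853 rad, distance 5008.8 km.
Leg W3→W4: central angle 1.4100 rad, distance 8992.9 km.
Total: 3283.7 + 5008.8 + 8992.9 ≈ 17285 km.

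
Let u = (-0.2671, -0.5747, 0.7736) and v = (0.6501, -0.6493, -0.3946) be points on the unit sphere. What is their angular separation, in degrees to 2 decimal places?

96.07°

u·v = -0.1058; |u| = 1.0000, |v| = 1.0000.
cos θ = (u·v)/(|u||v|) = -0.1058, so θ = 96.07°.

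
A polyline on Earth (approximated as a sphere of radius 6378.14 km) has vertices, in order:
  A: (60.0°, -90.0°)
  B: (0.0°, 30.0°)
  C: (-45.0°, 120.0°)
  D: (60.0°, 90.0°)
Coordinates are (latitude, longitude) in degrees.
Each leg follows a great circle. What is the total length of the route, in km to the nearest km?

33653 km

Leg A→B: central angle 1.8235 rad, distance 11630.4 km.
Leg B→C: central angle 1.5708 rad, distance 10018.8 km.
Leg C→D: central angle 1.8820 rad, distance 12003.5 km.
Total: 11630.4 + 10018.8 + 12003.5 ≈ 33653 km.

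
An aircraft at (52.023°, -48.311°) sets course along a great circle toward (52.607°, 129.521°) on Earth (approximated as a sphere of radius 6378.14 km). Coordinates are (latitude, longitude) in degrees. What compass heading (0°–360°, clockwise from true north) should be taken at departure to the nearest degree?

With φ₁ = 0.9080, φ₂ = 0.9182, Δλ = 3.1038 rad, the forward-azimuth formula gives
θ = atan2( sin Δλ cos φ₂ , cos φ₁ sin φ₂ − sin φ₁ cos φ₂ cos Δλ ) = atan2(0.0230, 0.9672) = 1.36°.
So the initial bearing is 1°.

1°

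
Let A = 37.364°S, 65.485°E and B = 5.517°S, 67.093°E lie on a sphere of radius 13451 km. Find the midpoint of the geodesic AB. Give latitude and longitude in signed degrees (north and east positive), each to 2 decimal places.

-21.44°, 66.38°

The central angle between A and B is δ = 0.5564 rad.
With f = 0.5, the slerp weights are sin((1−f)δ)/sin δ = 0.5200 and sin(fδ)/sin δ = 0.5200.
Weighted sum of the unit vectors: (0.5200)·(0.3298,0.7231,-0.6069) + (0.5200)·(0.3874,0.9169,-0.0961) = (0.3730, 0.8528, -0.3656).
Converting back: φ = atan2(z, √(x²+y²)) = -21.44°, λ = atan2(y, x) = 66.38°.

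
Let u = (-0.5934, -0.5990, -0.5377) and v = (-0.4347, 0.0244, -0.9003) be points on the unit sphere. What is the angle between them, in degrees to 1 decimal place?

u·v = 0.7274; |u| = 1.0000, |v| = 1.0000.
cos θ = (u·v)/(|u||v|) = 0.7274, so θ = 43.3°.

43.3°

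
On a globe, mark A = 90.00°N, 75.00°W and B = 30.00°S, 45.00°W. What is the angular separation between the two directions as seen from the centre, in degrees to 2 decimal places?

120.00°

With latitudes φ₁ = 90.000°, φ₂ = -30.000° and longitude difference Δλ = 30.000°:
cos c = sin φ₁ sin φ₂ + cos φ₁ cos φ₂ cos Δλ = (1.0000)(-0.5000) + (0.0000)(0.8660)(0.8660) = -0.50000,
so c = arccos(-0.50000) = 2.09440 rad.
So the angular separation is 120.00°.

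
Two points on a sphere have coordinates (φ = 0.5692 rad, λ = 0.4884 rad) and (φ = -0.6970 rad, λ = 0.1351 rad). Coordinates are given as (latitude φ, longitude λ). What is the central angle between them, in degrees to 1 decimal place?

74.9°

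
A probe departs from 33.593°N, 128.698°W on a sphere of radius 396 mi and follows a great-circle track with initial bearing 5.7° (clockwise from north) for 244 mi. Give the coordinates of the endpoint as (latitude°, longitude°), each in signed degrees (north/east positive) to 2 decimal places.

Angular distance δ = d/R = 244/396 = 0.61616 rad; initial bearing θ = 0.0995 rad.
sin φ₂ = sin φ₁ cos δ + cos φ₁ sin δ cos θ = (0.5533)(0.8161) + (0.8330)(0.5779)(0.9951) = 0.9306, so φ₂ = 68.52°.
Δλ = atan2(sin θ sin δ cos φ₁, cos δ − sin φ₁ sin φ₂) = atan2(0.0478, 0.3012) = 9.019°.
λ₂ = -128.698° + 9.019° = -119.68°.

68.52°, -119.68°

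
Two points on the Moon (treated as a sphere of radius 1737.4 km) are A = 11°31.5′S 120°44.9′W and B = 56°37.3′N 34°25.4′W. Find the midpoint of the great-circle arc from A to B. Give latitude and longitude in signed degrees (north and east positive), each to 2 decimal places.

28.83°, -92.34°

Central angle δ = 1.7035 rad. Interpolating on the sphere with fraction f = 0.5:
P = [sin((1−f)δ)·A + sin(fδ)·B] / sin δ = 0.7591·A + 0.7591·B in Cartesian coordinates,
giving P = (-0.0358, -0.8753, 0.4822), i.e. latitude 28.83°, longitude -92.34°.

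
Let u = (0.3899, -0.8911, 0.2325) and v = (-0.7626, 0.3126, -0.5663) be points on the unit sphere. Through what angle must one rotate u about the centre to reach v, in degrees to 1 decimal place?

u·v = -0.7076; |u| = 1.0001, |v| = 1.0000.
cos θ = (u·v)/(|u||v|) = -0.7075, so θ = 135.0°.

135.0°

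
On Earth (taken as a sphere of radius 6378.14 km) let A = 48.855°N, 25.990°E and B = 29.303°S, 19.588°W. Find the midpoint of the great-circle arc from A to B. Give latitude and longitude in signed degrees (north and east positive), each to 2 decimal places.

10.57°, -0.16°

Central angle δ = 1.5377 rad. Interpolating on the sphere with fraction f = 0.5:
P = [sin((1−f)δ)·A + sin(fδ)·B] / sin δ = 0.6957·A + 0.6957·B in Cartesian coordinates,
giving P = (0.9830, -0.0028, 0.1834), i.e. latitude 10.57°, longitude -0.16°.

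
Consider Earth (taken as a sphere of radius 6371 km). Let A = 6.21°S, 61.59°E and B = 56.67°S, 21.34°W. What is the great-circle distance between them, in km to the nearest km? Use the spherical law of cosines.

In radians: φ₁ = -0.1084, φ₂ = -0.9891, Δλ = -82.930° = -1.4474 rad.
cos c = sin φ₁ sin φ₂ + cos φ₁ cos φ₂ cos Δλ = (-0.1082)(-0.8355) + (0.9941)(0.5495)(0.1231) = 0.15761,
so c = arccos(0.15761) = 1.41252 rad.
Distance = R·c = 6371 × 1.4125 ≈ 8999 km.

8999 km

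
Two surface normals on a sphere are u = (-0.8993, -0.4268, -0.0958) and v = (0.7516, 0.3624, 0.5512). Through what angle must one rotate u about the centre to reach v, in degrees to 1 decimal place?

u·v = -0.8834; |u| = 1.0000, |v| = 1.0000.
cos θ = (u·v)/(|u||v|) = -0.8833, so θ = 152.0°.

152.0°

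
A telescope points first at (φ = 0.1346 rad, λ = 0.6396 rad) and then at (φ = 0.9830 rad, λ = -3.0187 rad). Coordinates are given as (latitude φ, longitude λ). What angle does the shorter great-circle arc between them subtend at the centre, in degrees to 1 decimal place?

111.5°

With latitudes φ₁ = 7.712°, φ₂ = 56.322° and longitude difference Δλ = 150.395°:
Haversine: a = sin²(Δφ/2) + cos φ₁ cos φ₂ sin²(Δλ/2) = 0.1694 + (0.9910)(0.5545)(0.9347) = 0.68305.
Central angle c = 2·arcsin(√a) = 1.94561 rad.
So the angular separation is 111.5°.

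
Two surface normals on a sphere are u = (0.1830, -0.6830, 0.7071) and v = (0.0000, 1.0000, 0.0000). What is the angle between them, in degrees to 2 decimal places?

133.08°

u·v = -0.6830; |u| = 1.0000, |v| = 1.0000.
cos θ = (u·v)/(|u||v|) = -0.6830, so θ = 133.08°.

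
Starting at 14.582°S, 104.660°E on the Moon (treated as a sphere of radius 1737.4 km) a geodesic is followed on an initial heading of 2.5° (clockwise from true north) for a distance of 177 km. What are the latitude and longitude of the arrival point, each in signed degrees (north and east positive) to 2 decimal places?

-8.75°, 104.92°

Angular distance δ = d/R = 177/1737.4 = 0.10188 rad; initial bearing θ = 0.0436 rad.
sin φ₂ = sin φ₁ cos δ + cos φ₁ sin δ cos θ = (-0.2518)(0.9948) + (0.9678)(0.1017)(0.9990) = -0.1521, so φ₂ = -8.75°.
Δλ = atan2(sin θ sin δ cos φ₁, cos δ − sin φ₁ sin φ₂) = atan2(0.0043, 0.9565) = 0.257°.
λ₂ = 104.660° + 0.257° = 104.92°.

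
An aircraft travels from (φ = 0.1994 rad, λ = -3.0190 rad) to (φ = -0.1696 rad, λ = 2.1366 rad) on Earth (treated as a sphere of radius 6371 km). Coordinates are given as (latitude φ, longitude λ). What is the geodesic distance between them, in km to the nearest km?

7518 km

In radians: φ₁ = 0.1994, φ₂ = -0.1696, Δλ = -64.606° = -1.1276 rad.
Haversine: a = sin²(Δφ/2) + cos φ₁ cos φ₂ sin²(Δλ/2) = 0.0337 + (0.9802)(0.9857)(0.2856) = 0.30956.
Central angle c = 2·arcsin(√a) = 1.18005 rad.
Distance = R·c = 6371 × 1.1800 ≈ 7518 km.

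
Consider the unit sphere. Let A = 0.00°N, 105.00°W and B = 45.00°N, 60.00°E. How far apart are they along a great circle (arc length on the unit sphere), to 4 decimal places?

With latitudes φ₁ = 0.000°, φ₂ = 45.000° and longitude difference Δλ = 165.000°:
Haversine: a = sin²(Δφ/2) + cos φ₁ cos φ₂ sin²(Δλ/2) = 0.1464 + (1.0000)(0.7071)(0.9830) = 0.84151.
Central angle c = 2·arcsin(√a) = 2.32268 rad.
On the unit sphere the arc length equals the central angle: 2.3227.

2.3227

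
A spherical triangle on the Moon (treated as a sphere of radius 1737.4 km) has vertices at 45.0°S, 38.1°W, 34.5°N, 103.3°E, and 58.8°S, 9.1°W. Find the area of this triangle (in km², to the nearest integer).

1835822 km²

Side lengths (central angles): a = 2.2747, b = 0.3892, c = 2.5982 rad; semiperimeter s = 2.6310.
By l'Huilier's theorem, tan(E/4) = √[tan(s/2) tan((s−a)/2) tan((s−b)/2) tan((s−c)/2)], giving spherical excess E = 0.6082 rad.
Area = E·R² = 0.6082 × (1737.4)² ≈ 1835822 km².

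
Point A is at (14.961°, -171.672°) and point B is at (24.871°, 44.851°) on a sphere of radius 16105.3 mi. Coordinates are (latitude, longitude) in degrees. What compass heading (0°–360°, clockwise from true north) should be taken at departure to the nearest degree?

Δλ = -143.477° = -2.5041 rad.
y = sin Δλ · cos φ₂ = (-0.5951)(0.9073) = -0.5399
x = cos φ₁ sin φ₂ − sin φ₁ cos φ₂ cos Δλ = (0.9661)(0.4206) − (0.2582)(0.9073)(-0.8036) = 0.5945
θ = atan2(y, x) = -42.25°; adding 360° gives 318°.

318°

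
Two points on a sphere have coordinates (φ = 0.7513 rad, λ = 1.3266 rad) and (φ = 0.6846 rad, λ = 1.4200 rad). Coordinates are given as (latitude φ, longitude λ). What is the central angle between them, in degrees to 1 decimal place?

In radians: φ₁ = 0.7513, φ₂ = 0.6846, Δλ = 5.351° = 0.0934 rad.
Haversine: a = sin²(Δφ/2) + cos φ₁ cos φ₂ sin²(Δλ/2) = 0.0011 + (0.7308)(0.7747)(0.0022) = 0.00235.
Central angle c = 2·arcsin(√a) = 0.09690 rad.
So the angular separation is 5.6°.

5.6°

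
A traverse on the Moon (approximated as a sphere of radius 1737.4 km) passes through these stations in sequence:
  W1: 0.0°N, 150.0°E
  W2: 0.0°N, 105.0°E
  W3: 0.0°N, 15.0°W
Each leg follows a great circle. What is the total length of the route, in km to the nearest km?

Leg W1→W2: central angle 0.7854 rad, distance 1364.6 km.
Leg W2→W3: central angle 2.0944 rad, distance 3638.8 km.
Total: 1364.6 + 3638.8 ≈ 5003 km.

5003 km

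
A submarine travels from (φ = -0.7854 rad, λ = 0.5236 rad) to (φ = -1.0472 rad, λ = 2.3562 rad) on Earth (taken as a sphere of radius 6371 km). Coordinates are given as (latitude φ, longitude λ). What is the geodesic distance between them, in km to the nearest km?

6517 km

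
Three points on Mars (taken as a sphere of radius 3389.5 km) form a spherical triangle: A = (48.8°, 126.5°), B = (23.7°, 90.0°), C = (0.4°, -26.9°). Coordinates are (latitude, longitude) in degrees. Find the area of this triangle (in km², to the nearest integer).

12903692 km²

Side lengths (central angles): a = 1.9949, b = 2.1941, c = 0.6644 rad; semiperimeter s = 2.4267.
By l'Huilier's theorem, tan(E/4) = √[tan(s/2) tan((s−a)/2) tan((s−b)/2) tan((s−c)/2)], giving spherical excess E = 1.1232 rad.
Area = E·R² = 1.1232 × (3389.5)² ≈ 12903692 km².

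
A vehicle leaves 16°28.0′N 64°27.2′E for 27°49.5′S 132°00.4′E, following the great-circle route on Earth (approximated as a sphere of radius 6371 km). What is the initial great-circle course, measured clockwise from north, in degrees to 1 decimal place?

123.6°

Δλ = 67.553° = 1.1790 rad.
y = sin Δλ · cos φ₂ = (0.9242)(0.8844) = 0.8174
x = cos φ₁ sin φ₂ − sin φ₁ cos φ₂ cos Δλ = (0.9590)(-0.4668) − (0.2835)(0.8844)(0.3818) = -0.5433
θ = atan2(y, x) = 123.61°, so the bearing is 123.6°.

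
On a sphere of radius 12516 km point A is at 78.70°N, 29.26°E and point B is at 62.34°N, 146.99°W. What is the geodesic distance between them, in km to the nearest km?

8507 km

Let φ₁ = 1.3736 rad, φ₂ = 1.0880 rad, and Δλ = -3.0761 rad.
Haversine: a = sin²(Δφ/2) + cos φ₁ cos φ₂ sin²(Δλ/2) = 0.0202 + (0.1959)(0.4642)(0.9989) = 0.11111.
Central angle c = 2·arcsin(√a) = 0.67967 rad.
Distance = R·c = 12516 × 0.6797 ≈ 8507 km.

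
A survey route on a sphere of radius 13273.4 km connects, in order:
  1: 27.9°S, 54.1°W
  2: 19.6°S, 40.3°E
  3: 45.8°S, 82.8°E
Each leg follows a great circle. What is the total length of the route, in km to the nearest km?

29703 km

Leg 1→2: central angle 1.4776 rad, distance 19612.3 km.
Leg 2→3: central angle 0.7602 rad, distance 10090.2 km.
Total: 19612.3 + 10090.2 ≈ 29703 km.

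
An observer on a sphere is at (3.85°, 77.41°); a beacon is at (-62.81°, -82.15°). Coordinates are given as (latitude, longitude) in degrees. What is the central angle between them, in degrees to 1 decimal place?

Let φ₁ = 0.0672 rad, φ₂ = -1.0962 rad, and Δλ = -2.7848 rad.
cos c = sin φ₁ sin φ₂ + cos φ₁ cos φ₂ cos Δλ = (0.0671)(-0.8895) + (0.9977)(0.4569)(-0.9370) = -0.48693,
so c = arccos(-0.48693) = 2.07937 rad.
So the angular separation is 119.1°.

119.1°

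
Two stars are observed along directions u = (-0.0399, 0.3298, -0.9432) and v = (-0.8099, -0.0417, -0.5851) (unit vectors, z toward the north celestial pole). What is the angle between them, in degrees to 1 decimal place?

u·v = 0.5704; |u| = 1.0000, |v| = 1.0000.
cos θ = (u·v)/(|u||v|) = 0.5704, so θ = 55.2°.

55.2°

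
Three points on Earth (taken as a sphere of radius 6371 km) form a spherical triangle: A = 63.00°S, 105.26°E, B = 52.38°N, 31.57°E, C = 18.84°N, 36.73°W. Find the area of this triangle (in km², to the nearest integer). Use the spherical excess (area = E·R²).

Side lengths (central angles): a = 1.0822, b = 2.2476, c = 2.2497 rad; semiperimeter s = 2.7897.
By l'Huilier's theorem, tan(E/4) = √[tan(s/2) tan((s−a)/2) tan((s−b)/2) tan((s−c)/2)], giving spherical excess E = 2.4549 rad.
Area = E·R² = 2.4549 × (6371)² ≈ 99643093 km².

99643093 km²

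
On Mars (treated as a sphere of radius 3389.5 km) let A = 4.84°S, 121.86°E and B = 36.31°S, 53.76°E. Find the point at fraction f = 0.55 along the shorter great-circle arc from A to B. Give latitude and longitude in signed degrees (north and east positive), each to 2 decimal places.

Central angle δ = 1.2138 rad. Interpolating on the sphere with fraction f = 0.55:
P = [sin((1−f)δ)·A + sin(fδ)·B] / sin δ = 0.5544·A + 0.6608·B in Cartesian coordinates,
giving P = (0.0232, 0.8987, -0.4380), i.e. latitude -25.98°, longitude 88.52°.

-25.98°, 88.52°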